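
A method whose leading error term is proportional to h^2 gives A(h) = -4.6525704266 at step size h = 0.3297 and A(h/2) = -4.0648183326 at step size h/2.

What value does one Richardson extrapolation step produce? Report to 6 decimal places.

-3.868901

Error is O(h^2); halving h shrinks it by 2^2 = 4.
4 × (-4.0648183326) = -16.2592733304; (-16.2592733304) − (-4.6525704266) = -11.6067029038
Extrapolated: (-11.6067029038) / 3 = -3.8689009679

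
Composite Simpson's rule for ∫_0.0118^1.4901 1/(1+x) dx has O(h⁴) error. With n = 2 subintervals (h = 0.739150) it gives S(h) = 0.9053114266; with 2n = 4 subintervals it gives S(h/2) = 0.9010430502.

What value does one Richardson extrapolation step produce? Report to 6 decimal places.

0.900758

Error is O(h^4); halving h shrinks it by 2^4 = 16.
2^4·A(h/2) = 14.4166888032; minus A(h) gives 13.5113773766.
R = 13.5113773766/15 = 0.9007584918
Gap between inputs: 4.268e-03; correction applied: −0.0002845584.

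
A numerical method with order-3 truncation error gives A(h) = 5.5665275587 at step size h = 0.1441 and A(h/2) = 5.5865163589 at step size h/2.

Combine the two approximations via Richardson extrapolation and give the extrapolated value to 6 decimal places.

r = 3: numerator weight 8, denominator 7.
Top: 8(5.5865163589) − (5.5665275587) = 39.1256033125
R = 39.1256033125/7 = 5.5893719018

5.589372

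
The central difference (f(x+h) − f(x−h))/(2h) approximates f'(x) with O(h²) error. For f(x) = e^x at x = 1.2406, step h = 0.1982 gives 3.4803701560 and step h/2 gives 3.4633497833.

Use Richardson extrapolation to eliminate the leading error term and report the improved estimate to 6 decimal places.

r = 2, so 2^r = 4.
2^2×A(h/2) = 13.8533991332; minus A(h) gives 10.3730289772.
(4×3.4633497833 − 3.4803701560)/(4 − 1) = 3.4576763257

3.457676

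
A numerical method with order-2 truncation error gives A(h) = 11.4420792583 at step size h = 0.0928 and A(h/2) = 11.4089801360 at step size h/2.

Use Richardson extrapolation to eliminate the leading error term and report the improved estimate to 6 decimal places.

Error is O(h^2); halving h shrinks it by 2^2 = 4.
Difference of the inputs: 11.4089801360 − 11.4420792583 = -0.0330991223
Correction (A(h/2) − A(h))/(4 − 1) = (-0.0330991223)/3 = -0.0110330408
R = 11.4089801360 − 0.0110330408 = 11.3979470952

11.397947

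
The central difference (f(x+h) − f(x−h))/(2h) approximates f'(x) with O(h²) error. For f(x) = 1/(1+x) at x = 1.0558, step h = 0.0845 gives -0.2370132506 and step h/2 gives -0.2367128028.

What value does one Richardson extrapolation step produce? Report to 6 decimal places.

-0.236613

r = 2, so 2^r = 4.
4×(-0.2367128028) = -0.9468512112; (-0.9468512112) − (-0.2370132506) = -0.7098379606
R = (-0.7098379606)/3 = -0.2366126535
Correction |R − A(h/2)| = 1.001e-04; gap |A(h/2) − A(h)| = 3.004e-04.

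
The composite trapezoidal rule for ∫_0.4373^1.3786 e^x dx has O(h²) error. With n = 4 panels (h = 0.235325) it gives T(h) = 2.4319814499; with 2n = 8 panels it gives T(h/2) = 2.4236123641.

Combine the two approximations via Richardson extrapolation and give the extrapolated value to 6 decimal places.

2.420823

Method order is 2; weight 2^2 = 4.
2^2 × A(h/2) = 9.6944494564; minus A(h) gives 7.2624680065.
Divide by 2^2 − 1 = 3.
Result: 2.4208226688
Shift from A(h/2): −0.0027896953.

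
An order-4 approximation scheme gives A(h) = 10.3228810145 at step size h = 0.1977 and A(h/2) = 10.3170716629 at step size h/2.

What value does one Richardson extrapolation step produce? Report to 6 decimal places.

10.316684

r = 4: numerator weight 16, denominator 15.
2^4×A(h/2) = 165.0731466064; minus A(h) gives 154.7502655919.
Extrapolated: 154.7502655919 / 15 = 10.3166843728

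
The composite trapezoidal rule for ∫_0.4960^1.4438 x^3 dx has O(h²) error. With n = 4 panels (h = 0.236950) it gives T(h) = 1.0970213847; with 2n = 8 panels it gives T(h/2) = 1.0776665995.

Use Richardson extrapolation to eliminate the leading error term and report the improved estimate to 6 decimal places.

Order 2 gives 2^r = 4 and 2^r − 1 = 3.
4·1.0776665995 = 4.3106663980; 4.3106663980 − 1.0970213847 = 3.2136450133
Divide by 2^2 − 1 = 3.
3.2136450133 ÷ 3 = 1.0712150044
Gap between inputs: 1.935e-02; correction applied: −0.0064515951.

1.071215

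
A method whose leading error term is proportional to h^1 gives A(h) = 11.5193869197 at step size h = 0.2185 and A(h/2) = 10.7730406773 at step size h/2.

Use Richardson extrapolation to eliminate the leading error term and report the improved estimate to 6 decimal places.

10.026694

Method order is 1; weight 2^1 = 2.
2^1·A(h/2) = 21.5460813546; minus A(h) gives 10.0266944349.
Denominator 2 − 1 = 1.
10.0266944349 ÷ 1 = 10.0266944349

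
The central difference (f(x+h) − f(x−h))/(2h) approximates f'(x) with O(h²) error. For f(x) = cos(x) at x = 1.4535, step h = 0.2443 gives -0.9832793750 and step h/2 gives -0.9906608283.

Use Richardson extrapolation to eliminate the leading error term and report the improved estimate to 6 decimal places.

-0.993121

Order 2 gives 2^r = 4 and 2^r − 1 = 3.
4·(-0.9906608283) = -3.9626433132; subtract (-0.9832793750) → -2.9793639382
Divide by 2^2 − 1 = 3.
(4·(-0.9906608283) − (-0.9832793750))/(4 − 1) = -0.9931213127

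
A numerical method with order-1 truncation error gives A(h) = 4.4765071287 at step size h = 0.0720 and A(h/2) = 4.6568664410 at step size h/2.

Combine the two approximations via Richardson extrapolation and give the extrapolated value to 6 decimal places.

4.837226

r = 1: numerator weight 2, denominator 1.
2 × 4.6568664410 − 4.4765071287 = 4.8372257533
Divide by 2^1 − 1 = 1.
Result: 4.8372257533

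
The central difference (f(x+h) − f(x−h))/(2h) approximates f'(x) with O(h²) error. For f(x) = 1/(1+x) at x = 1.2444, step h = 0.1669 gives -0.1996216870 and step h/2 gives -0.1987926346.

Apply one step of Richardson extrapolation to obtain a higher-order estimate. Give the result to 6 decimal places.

Leading term ∝ h^2; use weight 4 = 2^2.
4×(-0.1987926346) − (-0.1996216870) = -0.5955488514
Denominator 4 − 1 = 3.
Extrapolated: (-0.5955488514) / 3 = -0.1985162838
Gap between inputs: 8.291e-04; correction applied: +0.0002763508.

-0.198516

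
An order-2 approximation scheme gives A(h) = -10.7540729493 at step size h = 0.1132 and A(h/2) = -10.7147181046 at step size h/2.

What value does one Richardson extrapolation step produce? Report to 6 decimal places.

-10.701600

Order 2 gives 2^r = 4 and 2^r − 1 = 3.
Top: 4(-10.7147181046) − (-10.7540729493) = -32.1047994691
(-32.1047994691) ÷ 3 = -10.7015998230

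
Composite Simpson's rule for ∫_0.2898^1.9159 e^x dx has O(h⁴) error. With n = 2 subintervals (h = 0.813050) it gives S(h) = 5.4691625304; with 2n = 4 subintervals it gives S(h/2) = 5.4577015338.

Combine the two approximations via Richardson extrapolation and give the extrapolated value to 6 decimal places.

Method order is 4; weight 2^4 = 16.
Difference of the inputs: 5.4577015338 − 5.4691625304 = -0.0114609966
Divide by 2^4 − 1 = 15: (-0.0114609966)/15 = -0.0007640664
R = A(h/2) + (A(h/2) − A(h))/15 = 5.4577015338 − 0.0007640664 = 5.4569374674
Shift from A(h/2): −0.0007640664.

5.456937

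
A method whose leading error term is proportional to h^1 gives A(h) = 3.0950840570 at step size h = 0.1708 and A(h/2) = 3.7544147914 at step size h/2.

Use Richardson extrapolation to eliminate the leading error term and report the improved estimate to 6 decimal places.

Method order is 1; weight 2^1 = 2.
2*3.7544147914 = 7.5088295828; 7.5088295828 − 3.0950840570 = 4.4137455258
Denominator 2 − 1 = 1.
So the Richardson estimate is 4.4137455258.
Shift from A(h/2): +0.6593307344.

4.413746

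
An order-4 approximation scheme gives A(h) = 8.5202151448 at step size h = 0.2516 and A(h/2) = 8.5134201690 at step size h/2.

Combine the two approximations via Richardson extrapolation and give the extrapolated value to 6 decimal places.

8.512967

Method order is 4; weight 2^4 = 16.
Top: 16(8.5134201690) − (8.5202151448) = 127.6945075592
Denominator 16 − 1 = 15.
Extrapolated: 127.6945075592 / 15 = 8.5129671706
Correction |R − A(h/2)| = 4.530e-04; gap |A(h/2) − A(h)| = 6.795e-03.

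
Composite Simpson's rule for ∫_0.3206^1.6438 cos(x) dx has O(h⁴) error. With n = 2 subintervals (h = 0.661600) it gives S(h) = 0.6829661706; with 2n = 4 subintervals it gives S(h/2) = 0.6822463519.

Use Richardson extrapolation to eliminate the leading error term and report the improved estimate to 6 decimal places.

0.682198

r = 4, so 2^r = 16.
16*0.6822463519 − 0.6829661706 = 10.2329754598
Divide by 2^4 − 1 = 15.
So the Richardson estimate is 0.6821983640.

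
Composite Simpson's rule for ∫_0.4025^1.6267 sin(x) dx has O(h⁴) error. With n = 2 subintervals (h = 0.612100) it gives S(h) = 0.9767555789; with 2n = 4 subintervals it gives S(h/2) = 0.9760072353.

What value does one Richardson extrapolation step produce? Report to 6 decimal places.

Method order is 4; weight 2^4 = 16.
2^4·A(h/2) = 15.6161157648; minus A(h) gives 14.6393601859.
Divide by 2^4 − 1 = 15.
Extrapolated: 14.6393601859 / 15 = 0.9759573457

0.975957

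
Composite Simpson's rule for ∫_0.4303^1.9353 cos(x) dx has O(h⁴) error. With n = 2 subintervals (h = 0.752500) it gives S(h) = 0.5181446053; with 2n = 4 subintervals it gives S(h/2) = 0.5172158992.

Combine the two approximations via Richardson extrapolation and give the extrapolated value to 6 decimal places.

Order 4 gives 2^r = 16 and 2^r − 1 = 15.
16×0.5172158992 = 8.2754543872; 8.2754543872 − 0.5181446053 = 7.7573097819
(16×0.5172158992 − 0.5181446053)/(16 − 1) = 0.5171539855

0.517154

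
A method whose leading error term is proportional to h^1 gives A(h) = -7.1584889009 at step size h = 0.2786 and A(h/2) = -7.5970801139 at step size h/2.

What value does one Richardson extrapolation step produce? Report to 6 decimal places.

-8.035671

With r = 1 the leading error scales as h^1, so the weight is 2^1 = 2.
2·(-7.5970801139) − (-7.1584889009) = -8.0356713269
Denominator 2 − 1 = 1.
(-8.0356713269) ÷ 1 = -8.0356713269
Correction |R − A(h/2)| = 4.386e-01; gap |A(h/2) − A(h)| = 4.386e-01.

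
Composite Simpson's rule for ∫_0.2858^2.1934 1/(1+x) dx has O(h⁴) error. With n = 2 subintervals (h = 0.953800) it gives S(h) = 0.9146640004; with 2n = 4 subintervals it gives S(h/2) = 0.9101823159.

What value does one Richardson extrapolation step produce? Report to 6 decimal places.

Error is O(h^4); halving h shrinks it by 2^4 = 16.
A(h/2) − A(h) = 0.9101823159 − 0.9146640004 = -0.0044816845
Correction (A(h/2) − A(h))/(16 − 1) = (-0.0044816845)/15 = -0.0002987790
R = A(h/2) + (A(h/2) − A(h))/15 = 0.9101823159 − 0.0002987790 = 0.9098835369
Gap between inputs: 4.482e-03; correction applied: −0.0002987790.

0.909884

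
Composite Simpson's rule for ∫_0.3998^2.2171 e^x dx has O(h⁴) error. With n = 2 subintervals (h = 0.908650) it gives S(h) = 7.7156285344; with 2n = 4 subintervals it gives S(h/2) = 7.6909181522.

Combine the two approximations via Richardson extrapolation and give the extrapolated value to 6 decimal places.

Error is O(h^4); halving h shrinks it by 2^4 = 16.
Weighted: 123.0546904352 − 7.7156285344 = 115.3390619008
115.3390619008 ÷ 15 = 7.6892707934
Shift from A(h/2): −0.0016473588.

7.689271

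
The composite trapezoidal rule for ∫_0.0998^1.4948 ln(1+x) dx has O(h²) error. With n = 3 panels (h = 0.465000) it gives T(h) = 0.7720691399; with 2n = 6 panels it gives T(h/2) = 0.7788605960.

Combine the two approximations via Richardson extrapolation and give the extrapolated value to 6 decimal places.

0.781124

r = 2, so 2^r = 4.
4 × 0.7788605960 = 3.1154423840; 3.1154423840 − 0.7720691399 = 2.3433732441
R = 2.3433732441/3 = 0.7811244147
Correction |R − A(h/2)| = 2.264e-03; gap |A(h/2) − A(h)| = 6.791e-03.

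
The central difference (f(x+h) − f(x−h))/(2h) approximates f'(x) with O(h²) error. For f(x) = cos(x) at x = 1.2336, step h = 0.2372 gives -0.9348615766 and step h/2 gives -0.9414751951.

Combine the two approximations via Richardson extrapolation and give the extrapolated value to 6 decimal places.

-0.943680

r = 2, so 2^r = 4.
4 × (-0.9414751951) − (-0.9348615766) = -2.8310392038
Denominator 4 − 1 = 3.
R = (-2.8310392038)/3 = -0.9436797346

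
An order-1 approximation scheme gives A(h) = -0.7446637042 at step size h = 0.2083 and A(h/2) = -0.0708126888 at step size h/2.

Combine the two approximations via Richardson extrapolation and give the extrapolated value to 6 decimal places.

0.603038

The method has order 1: 2^1 = 2.
Weighted: (-0.1416253776) − (-0.7446637042) = 0.6030383266
(2*(-0.0708126888) − (-0.7446637042))/(2 − 1) = 0.6030383266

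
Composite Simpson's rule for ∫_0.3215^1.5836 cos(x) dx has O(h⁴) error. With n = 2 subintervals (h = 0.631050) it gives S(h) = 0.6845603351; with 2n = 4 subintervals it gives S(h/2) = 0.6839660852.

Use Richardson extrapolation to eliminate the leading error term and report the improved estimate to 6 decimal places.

Method order is 4; weight 2^4 = 16.
Weighted: 10.9434573632 − 0.6845603351 = 10.2588970281
Extrapolated: 10.2588970281 / 15 = 0.6839264685

0.683926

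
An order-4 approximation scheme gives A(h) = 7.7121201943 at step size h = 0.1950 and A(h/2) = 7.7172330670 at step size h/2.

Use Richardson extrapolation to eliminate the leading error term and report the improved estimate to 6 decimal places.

Leading term ∝ h^4; use weight 16 = 2^4.
2^4 × A(h/2) = 123.4757290720; minus A(h) gives 115.7636088777.
Divide by 2^4 − 1 = 15.
115.7636088777 ÷ 15 = 7.7175739252

7.717574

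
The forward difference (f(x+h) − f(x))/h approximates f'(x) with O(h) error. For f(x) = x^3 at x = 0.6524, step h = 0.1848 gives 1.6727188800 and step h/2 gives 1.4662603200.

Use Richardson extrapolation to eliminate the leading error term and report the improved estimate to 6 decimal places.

1.259802

The method has order 1: 2^1 = 2.
2×1.4662603200 − 1.6727188800 = 1.2598017600
R = 1.2598017600/1 = 1.2598017600
Gap between inputs: 2.065e-01; correction applied: −0.2064585600.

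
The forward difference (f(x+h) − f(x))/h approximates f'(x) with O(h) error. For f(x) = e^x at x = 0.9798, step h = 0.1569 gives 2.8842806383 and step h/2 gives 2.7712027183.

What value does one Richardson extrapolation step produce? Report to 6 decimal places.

With r = 1 the leading error scales as h^1, so the weight is 2^1 = 2.
Weighted: 5.5424054366 − 2.8842806383 = 2.6581247983
Divide by 2^1 − 1 = 1.
Result: 2.6581247983

2.658125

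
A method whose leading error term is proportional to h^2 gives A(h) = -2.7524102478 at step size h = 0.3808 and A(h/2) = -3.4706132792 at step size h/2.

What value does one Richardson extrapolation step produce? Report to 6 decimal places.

-3.710014

Leading term ∝ h^2; use weight 4 = 2^2.
2^2·A(h/2) = -13.8824531168; minus A(h) gives -11.1300428690.
Divide by 2^2 − 1 = 3.
(-11.1300428690) ÷ 3 = -3.7100142897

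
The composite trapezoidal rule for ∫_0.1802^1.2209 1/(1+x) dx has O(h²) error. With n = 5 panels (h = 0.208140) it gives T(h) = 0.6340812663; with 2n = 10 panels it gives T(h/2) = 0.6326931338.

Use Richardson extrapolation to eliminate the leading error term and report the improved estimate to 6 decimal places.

0.632230

The method has order 2: 2^2 = 4.
Top: 4(0.6326931338) − (0.6340812663) = 1.8966912689
R = 1.8966912689/3 = 0.6322304230
Gap between inputs: 1.388e-03; correction applied: −0.0004627108.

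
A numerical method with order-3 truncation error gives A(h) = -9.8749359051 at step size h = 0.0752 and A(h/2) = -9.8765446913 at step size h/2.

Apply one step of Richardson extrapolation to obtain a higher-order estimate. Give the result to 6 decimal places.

-9.876775

Method order is 3; weight 2^3 = 8.
8*(-9.8765446913) = -79.0123575304; subtract (-9.8749359051) → -69.1374216253
R = (-69.1374216253)/7 = -9.8767745179
Shift from A(h/2): −0.0002298266.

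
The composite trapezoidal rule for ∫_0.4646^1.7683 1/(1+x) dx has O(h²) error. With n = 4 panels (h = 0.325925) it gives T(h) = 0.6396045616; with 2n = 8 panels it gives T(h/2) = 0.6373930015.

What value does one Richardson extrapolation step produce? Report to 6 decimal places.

0.636656

Order 2 gives 2^r = 4 and 2^r − 1 = 3.
2^2·A(h/2) = 2.5495720060; minus A(h) gives 1.9099674444.
Denominator 4 − 1 = 3.
(4·0.6373930015 − 0.6396045616)/(4 − 1) = 0.6366558148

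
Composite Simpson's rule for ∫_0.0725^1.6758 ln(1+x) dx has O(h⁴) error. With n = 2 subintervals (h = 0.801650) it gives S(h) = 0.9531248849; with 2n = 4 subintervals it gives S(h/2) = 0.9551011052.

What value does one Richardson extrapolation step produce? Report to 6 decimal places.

Leading term ∝ h^4; use weight 16 = 2^4.
Weighted: 15.2816176832 − 0.9531248849 = 14.3284927983
R = 14.3284927983/15 = 0.9552328532

0.955233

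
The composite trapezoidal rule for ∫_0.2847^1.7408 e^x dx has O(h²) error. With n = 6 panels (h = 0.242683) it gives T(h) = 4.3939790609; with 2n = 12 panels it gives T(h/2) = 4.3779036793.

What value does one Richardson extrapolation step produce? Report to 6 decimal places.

Order 2 gives 2^r = 4 and 2^r − 1 = 3.
A(h/2) − A(h) = 4.3779036793 − 4.3939790609 = -0.0160753816
Divide by 2^2 − 1 = 3: (-0.0160753816)/3 = -0.0053584605
R = 4.3779036793 − 0.0053584605 = 4.3725452188
Shift from A(h/2): −0.0053584605.

4.372545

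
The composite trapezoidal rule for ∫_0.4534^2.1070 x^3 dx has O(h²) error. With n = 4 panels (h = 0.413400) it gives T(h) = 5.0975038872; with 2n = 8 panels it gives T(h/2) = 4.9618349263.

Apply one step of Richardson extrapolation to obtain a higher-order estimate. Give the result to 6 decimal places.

4.916612

Method order is 2; weight 2^2 = 4.
Weighted: 19.8473397052 − 5.0975038872 = 14.7498358180
Denominator 4 − 1 = 3.
(4 × 4.9618349263 − 5.0975038872)/(4 − 1) = 4.9166119393
Gap between inputs: 1.357e-01; correction applied: −0.0452229870.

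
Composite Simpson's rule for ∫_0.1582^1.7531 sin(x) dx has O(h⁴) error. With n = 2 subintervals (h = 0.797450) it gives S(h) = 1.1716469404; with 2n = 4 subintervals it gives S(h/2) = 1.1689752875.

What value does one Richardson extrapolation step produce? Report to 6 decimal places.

r = 4, so 2^r = 16.
16×1.1689752875 − 1.1716469404 = 17.5319576596
Extrapolated: 17.5319576596 / 15 = 1.1687971773
Correction |R − A(h/2)| = 1.781e-04; gap |A(h/2) − A(h)| = 2.672e-03.

1.168797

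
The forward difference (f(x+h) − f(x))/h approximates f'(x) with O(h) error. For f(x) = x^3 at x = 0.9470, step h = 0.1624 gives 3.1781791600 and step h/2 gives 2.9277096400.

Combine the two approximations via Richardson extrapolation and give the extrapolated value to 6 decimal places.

2.677240

r = 1, so 2^r = 2.
Difference of the inputs: 2.9277096400 − 3.1781791600 = -0.2504695200
Divide by 2^1 − 1 = 1: (-0.2504695200)/1 = -0.2504695200
R = A(h/2) + (A(h/2) − A(h))/1 = 2.9277096400 − 0.2504695200 = 2.6772401200
Gap between inputs: 2.505e-01; correction applied: −0.2504695200.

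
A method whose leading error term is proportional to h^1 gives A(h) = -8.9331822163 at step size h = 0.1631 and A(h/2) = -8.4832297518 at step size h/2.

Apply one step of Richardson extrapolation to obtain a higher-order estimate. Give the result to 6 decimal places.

Leading term ∝ h^1; use weight 2 = 2^1.
Numerator 2×A(h/2) − A(h) = 2×(-8.4832297518) − (-8.9331822163) = -8.0332772873
R = (-8.0332772873)/1 = -8.0332772873
Gap between inputs: 4.500e-01; correction applied: +0.4499524645.

-8.033277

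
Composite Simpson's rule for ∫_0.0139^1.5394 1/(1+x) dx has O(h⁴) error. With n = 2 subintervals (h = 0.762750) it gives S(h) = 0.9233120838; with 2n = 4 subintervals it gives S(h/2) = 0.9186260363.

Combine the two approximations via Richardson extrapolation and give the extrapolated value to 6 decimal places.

With r = 4 the leading error scales as h^4, so the weight is 2^4 = 16.
Top: 16(0.9186260363) − (0.9233120838) = 13.7747044970
Divide by 2^4 − 1 = 15.
(16 × 0.9186260363 − 0.9233120838)/(16 − 1) = 0.9183136331

0.918314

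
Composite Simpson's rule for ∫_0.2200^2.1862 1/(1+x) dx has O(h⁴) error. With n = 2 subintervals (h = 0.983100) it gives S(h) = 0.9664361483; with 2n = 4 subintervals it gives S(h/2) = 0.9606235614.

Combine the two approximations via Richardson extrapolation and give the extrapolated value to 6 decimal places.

0.960236

With r = 4 the leading error scales as h^4, so the weight is 2^4 = 16.
Weighted: 15.3699769824 − 0.9664361483 = 14.4035408341
Divide by 2^4 − 1 = 15.
So the Richardson estimate is 0.9602360556.
Correction |R − A(h/2)| = 3.875e-04; gap |A(h/2) − A(h)| = 5.813e-03.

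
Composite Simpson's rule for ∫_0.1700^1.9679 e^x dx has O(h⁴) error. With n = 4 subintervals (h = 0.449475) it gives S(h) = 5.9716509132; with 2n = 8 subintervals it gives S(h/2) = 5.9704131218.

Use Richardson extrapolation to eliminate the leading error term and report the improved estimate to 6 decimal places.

Method order is 4; weight 2^4 = 16.
16 × 5.9704131218 = 95.5266099488; subtract 5.9716509132 → 89.5549590356
(16 × 5.9704131218 − 5.9716509132)/(16 − 1) = 5.9703306024
Shift from A(h/2): −0.0000825194.

5.970331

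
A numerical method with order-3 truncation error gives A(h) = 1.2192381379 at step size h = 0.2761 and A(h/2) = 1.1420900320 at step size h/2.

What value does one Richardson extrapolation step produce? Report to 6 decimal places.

1.131069

Leading term ∝ h^3; use weight 8 = 2^3.
8·1.1420900320 = 9.1367202560; subtract 1.2192381379 → 7.9174821181
7.9174821181 ÷ 7 = 1.1310688740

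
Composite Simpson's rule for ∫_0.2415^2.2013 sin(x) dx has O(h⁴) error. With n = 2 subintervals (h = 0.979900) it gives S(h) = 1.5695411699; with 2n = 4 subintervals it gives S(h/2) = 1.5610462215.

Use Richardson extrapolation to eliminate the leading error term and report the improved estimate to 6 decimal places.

Method order is 4; weight 2^4 = 16.
2^4×A(h/2) = 24.9767395440; minus A(h) gives 23.4071983741.
Divide by 2^4 − 1 = 15.
23.4071983741 ÷ 15 = 1.5604798916

1.560480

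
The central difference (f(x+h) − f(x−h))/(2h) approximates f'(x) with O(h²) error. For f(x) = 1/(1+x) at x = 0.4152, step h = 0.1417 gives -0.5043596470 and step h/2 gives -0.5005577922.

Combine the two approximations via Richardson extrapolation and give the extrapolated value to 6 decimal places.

-0.499291

Order 2 gives 2^r = 4 and 2^r − 1 = 3.
Difference of the inputs: -0.5005577922 − (-0.5043596470) = 0.0038018548
Divide by 2^2 − 1 = 3: 0.0038018548/3 = 0.0012672849
R = -0.5005577922 + 0.0012672849 = -0.4992905073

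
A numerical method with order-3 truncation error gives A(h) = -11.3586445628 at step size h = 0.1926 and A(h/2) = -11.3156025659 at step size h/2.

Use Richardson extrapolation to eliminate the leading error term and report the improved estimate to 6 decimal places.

With r = 3 the leading error scales as h^3, so the weight is 2^3 = 8.
Numerator 8*A(h/2) − A(h) = 8*(-11.3156025659) − (-11.3586445628) = -79.1661759644
(8*(-11.3156025659) − (-11.3586445628))/(8 − 1) = -11.3094537092
Shift from A(h/2): +0.0061488567.

-11.309454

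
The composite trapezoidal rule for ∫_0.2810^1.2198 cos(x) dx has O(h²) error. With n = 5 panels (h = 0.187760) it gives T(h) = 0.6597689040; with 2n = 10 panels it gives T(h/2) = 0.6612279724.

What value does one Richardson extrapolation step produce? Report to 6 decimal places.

r = 2: numerator weight 4, denominator 3.
A(h/2) − A(h) = 0.6612279724 − 0.6597689040 = 0.0014590684
Correction (A(h/2) − A(h))/(4 − 1) = 0.0014590684/3 = 0.0004863561
R = A(h/2) + (A(h/2) − A(h))/3 = 0.6612279724 + 0.0004863561 = 0.6617143285
Gap between inputs: 1.459e-03; correction applied: +0.0004863561.

0.661714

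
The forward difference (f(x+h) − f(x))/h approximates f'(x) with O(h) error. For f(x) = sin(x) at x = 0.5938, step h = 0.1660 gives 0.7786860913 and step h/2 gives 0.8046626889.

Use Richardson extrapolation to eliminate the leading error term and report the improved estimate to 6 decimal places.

0.830639

The method has order 1: 2^1 = 2.
Top: 2(0.8046626889) − (0.7786860913) = 0.8306392865
Denominator 2 − 1 = 1.
Result: 0.8306392865
Shift from A(h/2): +0.0259765976.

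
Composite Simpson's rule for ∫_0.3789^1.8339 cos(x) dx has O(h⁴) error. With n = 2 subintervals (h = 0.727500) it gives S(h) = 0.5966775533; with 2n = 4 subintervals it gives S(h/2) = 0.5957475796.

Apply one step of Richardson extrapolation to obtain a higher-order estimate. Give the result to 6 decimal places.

0.595686

With r = 4 the leading error scales as h^4, so the weight is 2^4 = 16.
16*0.5957475796 = 9.5319612736; 9.5319612736 − 0.5966775533 = 8.9352837203
(16*0.5957475796 − 0.5966775533)/(16 − 1) = 0.5956855814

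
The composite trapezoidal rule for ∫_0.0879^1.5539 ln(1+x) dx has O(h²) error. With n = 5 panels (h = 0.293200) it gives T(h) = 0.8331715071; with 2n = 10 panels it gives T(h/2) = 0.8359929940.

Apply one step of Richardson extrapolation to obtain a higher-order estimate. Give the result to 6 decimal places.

r = 2, so 2^r = 4.
Top: 4(0.8359929940) − (0.8331715071) = 2.5108004689
Divide by 2^2 − 1 = 3.
R = 2.5108004689/3 = 0.8369334896

0.836933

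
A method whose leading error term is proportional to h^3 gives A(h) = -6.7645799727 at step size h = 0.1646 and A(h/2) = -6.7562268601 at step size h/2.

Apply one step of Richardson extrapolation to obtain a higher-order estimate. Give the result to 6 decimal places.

-6.755034

r = 3: numerator weight 8, denominator 7.
8×(-6.7562268601) − (-6.7645799727) = -47.2852349081
Divide by 2^3 − 1 = 7.
(-47.2852349081) ÷ 7 = -6.7550335583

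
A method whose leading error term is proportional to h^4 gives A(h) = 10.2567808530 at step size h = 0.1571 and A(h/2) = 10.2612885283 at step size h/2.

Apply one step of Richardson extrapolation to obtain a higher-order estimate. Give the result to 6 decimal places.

Leading term ∝ h^4; use weight 16 = 2^4.
Numerator 16 × A(h/2) − A(h) = 16 × 10.2612885283 − 10.2567808530 = 153.9238355998
(16 × 10.2612885283 − 10.2567808530)/(16 − 1) = 10.2615890400
Shift from A(h/2): +0.0003005117.

10.261589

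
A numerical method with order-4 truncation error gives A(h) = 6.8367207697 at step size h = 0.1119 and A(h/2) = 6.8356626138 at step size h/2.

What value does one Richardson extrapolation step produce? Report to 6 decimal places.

The method has order 4: 2^4 = 16.
Weighted: 109.3706018208 − 6.8367207697 = 102.5338810511
Divide by 2^4 − 1 = 15.
R = 102.5338810511/15 = 6.8355920701

6.835592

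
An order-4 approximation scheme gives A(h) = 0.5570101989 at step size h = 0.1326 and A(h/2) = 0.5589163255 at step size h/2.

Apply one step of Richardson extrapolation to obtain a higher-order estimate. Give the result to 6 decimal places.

Order 4 gives 2^r = 16 and 2^r − 1 = 15.
Numerator 16 × A(h/2) − A(h) = 16 × 0.5589163255 − 0.5570101989 = 8.3856510091
8.3856510091 ÷ 15 = 0.5590434006
Gap between inputs: 1.906e-03; correction applied: +0.0001270751.

0.559043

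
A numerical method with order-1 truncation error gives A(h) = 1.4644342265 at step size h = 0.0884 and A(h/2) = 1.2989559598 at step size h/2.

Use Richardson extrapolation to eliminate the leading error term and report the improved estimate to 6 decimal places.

With r = 1 the leading error scales as h^1, so the weight is 2^1 = 2.
2·1.2989559598 = 2.5979119196; subtract 1.4644342265 → 1.1334776931
1.1334776931 ÷ 1 = 1.1334776931

1.133478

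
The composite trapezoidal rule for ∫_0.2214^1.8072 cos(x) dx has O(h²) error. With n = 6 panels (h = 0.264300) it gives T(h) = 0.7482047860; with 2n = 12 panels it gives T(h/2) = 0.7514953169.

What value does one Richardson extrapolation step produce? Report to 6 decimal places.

0.752592

With r = 2 the leading error scales as h^2, so the weight is 2^2 = 4.
2^2 × A(h/2) = 3.0059812676; minus A(h) gives 2.2577764816.
Extrapolated: 2.2577764816 / 3 = 0.7525921605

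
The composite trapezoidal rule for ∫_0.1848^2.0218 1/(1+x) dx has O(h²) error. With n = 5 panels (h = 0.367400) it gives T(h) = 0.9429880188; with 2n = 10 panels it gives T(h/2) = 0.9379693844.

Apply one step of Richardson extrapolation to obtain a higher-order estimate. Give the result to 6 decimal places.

With r = 2 the leading error scales as h^2, so the weight is 2^2 = 4.
A(h/2) − A(h) = 0.9379693844 − 0.9429880188 = -0.0050186344
Divide by 2^2 − 1 = 3: (-0.0050186344)/3 = -0.0016728781
R = A(h/2) + (A(h/2) − A(h))/3 = 0.9379693844 − 0.0016728781 = 0.9362965063

0.936297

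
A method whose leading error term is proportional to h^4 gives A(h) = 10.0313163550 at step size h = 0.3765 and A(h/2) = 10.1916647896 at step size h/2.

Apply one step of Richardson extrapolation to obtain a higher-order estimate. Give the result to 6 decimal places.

Leading term ∝ h^4; use weight 16 = 2^4.
Weighted: 163.0666366336 − 10.0313163550 = 153.0353202786
Denominator 16 − 1 = 15.
153.0353202786 ÷ 15 = 10.2023546852

10.202355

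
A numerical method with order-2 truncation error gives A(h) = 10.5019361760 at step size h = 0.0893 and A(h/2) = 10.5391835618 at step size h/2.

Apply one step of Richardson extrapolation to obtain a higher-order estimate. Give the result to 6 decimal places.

Order 2 gives 2^r = 4 and 2^r − 1 = 3.
4 × 10.5391835618 = 42.1567342472; 42.1567342472 − 10.5019361760 = 31.6547980712
Extrapolated: 31.6547980712 / 3 = 10.5515993571
Correction |R − A(h/2)| = 1.242e-02; gap |A(h/2) − A(h)| = 3.725e-02.

10.551599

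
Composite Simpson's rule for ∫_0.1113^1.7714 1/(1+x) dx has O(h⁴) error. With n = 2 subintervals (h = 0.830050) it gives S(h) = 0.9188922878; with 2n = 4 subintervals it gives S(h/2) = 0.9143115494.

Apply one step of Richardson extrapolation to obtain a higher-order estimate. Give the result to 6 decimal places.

r = 4, so 2^r = 16.
16×0.9143115494 − 0.9188922878 = 13.7100925026
Extrapolated: 13.7100925026 / 15 = 0.9140061668

0.914006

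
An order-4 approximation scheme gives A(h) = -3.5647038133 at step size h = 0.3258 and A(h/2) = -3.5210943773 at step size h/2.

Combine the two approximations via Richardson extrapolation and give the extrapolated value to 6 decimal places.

-3.518187

With r = 4 the leading error scales as h^4, so the weight is 2^4 = 16.
2^4×A(h/2) = -56.3375100368; minus A(h) gives -52.7728062235.
Denominator 16 − 1 = 15.
Result: -3.5181870816
Correction |R − A(h/2)| = 2.907e-03; gap |A(h/2) − A(h)| = 4.361e-02.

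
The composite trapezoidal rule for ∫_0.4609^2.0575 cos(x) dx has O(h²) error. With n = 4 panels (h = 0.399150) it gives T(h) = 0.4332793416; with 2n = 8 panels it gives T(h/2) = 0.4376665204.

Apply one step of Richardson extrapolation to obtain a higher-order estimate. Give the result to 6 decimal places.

0.439129

r = 2: numerator weight 4, denominator 3.
Numerator 4*A(h/2) − A(h) = 4*0.4376665204 − 0.4332793416 = 1.3173867400
1.3173867400 ÷ 3 = 0.4391289133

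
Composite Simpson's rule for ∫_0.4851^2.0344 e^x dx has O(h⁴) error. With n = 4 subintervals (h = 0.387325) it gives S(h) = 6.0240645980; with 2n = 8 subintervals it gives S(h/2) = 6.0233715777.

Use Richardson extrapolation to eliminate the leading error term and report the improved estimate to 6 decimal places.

Method order is 4; weight 2^4 = 16.
16 × 6.0233715777 − 6.0240645980 = 90.3498806452
Extrapolated: 90.3498806452 / 15 = 6.0233253763

6.023325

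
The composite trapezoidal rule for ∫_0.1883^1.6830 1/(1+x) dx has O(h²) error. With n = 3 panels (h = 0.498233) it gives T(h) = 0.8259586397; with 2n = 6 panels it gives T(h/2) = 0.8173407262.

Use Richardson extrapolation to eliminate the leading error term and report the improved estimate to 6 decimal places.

0.814468

r = 2: numerator weight 4, denominator 3.
2^2*A(h/2) = 3.2693629048; minus A(h) gives 2.4434042651.
Divide by 2^2 − 1 = 3.
2.4434042651 ÷ 3 = 0.8144680884
Shift from A(h/2): −0.0028726378.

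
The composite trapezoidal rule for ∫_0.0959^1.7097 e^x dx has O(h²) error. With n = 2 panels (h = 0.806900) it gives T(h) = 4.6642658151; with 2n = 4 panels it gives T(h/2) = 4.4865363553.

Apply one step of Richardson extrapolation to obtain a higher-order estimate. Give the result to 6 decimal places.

4.427293

With r = 2 the leading error scales as h^2, so the weight is 2^2 = 4.
Difference of the inputs: 4.4865363553 − 4.6642658151 = -0.1777294598
Divide by 2^2 − 1 = 3: (-0.1777294598)/3 = -0.0592431533
R = 4.4865363553 − 0.0592431533 = 4.4272932020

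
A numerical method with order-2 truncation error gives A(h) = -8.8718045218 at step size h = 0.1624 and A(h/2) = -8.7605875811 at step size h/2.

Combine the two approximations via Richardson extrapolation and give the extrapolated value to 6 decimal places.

Order 2 gives 2^r = 4 and 2^r − 1 = 3.
4*(-8.7605875811) − (-8.8718045218) = -26.1705458026
Denominator 4 − 1 = 3.
So the Richardson estimate is -8.7235152675.
Gap between inputs: 1.112e-01; correction applied: +0.0370723136.

-8.723515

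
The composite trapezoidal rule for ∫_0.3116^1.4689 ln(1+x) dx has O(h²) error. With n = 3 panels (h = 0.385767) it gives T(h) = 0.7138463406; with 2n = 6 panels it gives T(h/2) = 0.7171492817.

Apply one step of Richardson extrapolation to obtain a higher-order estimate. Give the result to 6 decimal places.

0.718250

Leading term ∝ h^2; use weight 4 = 2^2.
4·0.7171492817 − 0.7138463406 = 2.1547507862
(4·0.7171492817 − 0.7138463406)/(4 − 1) = 0.7182502621
Correction |R − A(h/2)| = 1.101e-03; gap |A(h/2) − A(h)| = 3.303e-03.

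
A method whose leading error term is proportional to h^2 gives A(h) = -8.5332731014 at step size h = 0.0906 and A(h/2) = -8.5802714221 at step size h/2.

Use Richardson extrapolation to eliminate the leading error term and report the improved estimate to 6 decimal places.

-8.595938

r = 2: numerator weight 4, denominator 3.
4 × (-8.5802714221) − (-8.5332731014) = -25.7878125870
Denominator 4 − 1 = 3.
(4 × (-8.5802714221) − (-8.5332731014))/(4 − 1) = -8.5959375290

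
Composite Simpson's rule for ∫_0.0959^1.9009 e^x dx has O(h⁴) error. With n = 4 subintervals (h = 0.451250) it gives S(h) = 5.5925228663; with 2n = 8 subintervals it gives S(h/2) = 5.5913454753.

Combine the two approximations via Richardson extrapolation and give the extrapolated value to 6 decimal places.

5.591267

With r = 4 the leading error scales as h^4, so the weight is 2^4 = 16.
Numerator 16×A(h/2) − A(h) = 16×5.5913454753 − 5.5925228663 = 83.8690047385
Denominator 16 − 1 = 15.
R = 83.8690047385/15 = 5.5912669826
Correction |R − A(h/2)| = 7.849e-05; gap |A(h/2) − A(h)| = 1.177e-03.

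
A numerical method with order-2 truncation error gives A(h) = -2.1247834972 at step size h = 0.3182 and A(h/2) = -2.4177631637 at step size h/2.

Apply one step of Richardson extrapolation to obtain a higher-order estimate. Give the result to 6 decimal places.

Error is O(h^2); halving h shrinks it by 2^2 = 4.
Numerator 4·A(h/2) − A(h) = 4·(-2.4177631637) − (-2.1247834972) = -7.5462691576
Denominator 4 − 1 = 3.
(-7.5462691576) ÷ 3 = -2.5154230525
Correction |R − A(h/2)| = 9.766e-02; gap |A(h/2) − A(h)| = 2.930e-01.

-2.515423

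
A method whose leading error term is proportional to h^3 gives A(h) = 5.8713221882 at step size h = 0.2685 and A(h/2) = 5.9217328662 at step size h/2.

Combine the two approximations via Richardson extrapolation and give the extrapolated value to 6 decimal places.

5.928934

r = 3, so 2^r = 8.
Top: 8(5.9217328662) − (5.8713221882) = 41.5025407414
R = 41.5025407414/7 = 5.9289343916
Gap between inputs: 5.041e-02; correction applied: +0.0072015254.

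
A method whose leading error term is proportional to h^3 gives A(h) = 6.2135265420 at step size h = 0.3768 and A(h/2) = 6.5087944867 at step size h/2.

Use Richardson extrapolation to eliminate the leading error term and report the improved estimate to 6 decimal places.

Order 3 gives 2^r = 8 and 2^r − 1 = 7.
Difference of the inputs: 6.5087944867 − 6.2135265420 = 0.2952679447
Correction (A(h/2) − A(h))/(8 − 1) = 0.2952679447/7 = 0.0421811350
R = 6.5087944867 + 0.0421811350 = 6.5509756217
Gap between inputs: 2.953e-01; correction applied: +0.0421811350.

6.550976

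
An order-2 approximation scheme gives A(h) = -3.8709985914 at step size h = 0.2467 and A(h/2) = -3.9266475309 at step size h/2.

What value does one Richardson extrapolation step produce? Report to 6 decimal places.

-3.945197

Method order is 2; weight 2^2 = 4.
4*(-3.9266475309) = -15.7065901236; (-15.7065901236) − (-3.8709985914) = -11.8355915322
Divide by 2^2 − 1 = 3.
(4*(-3.9266475309) − (-3.8709985914))/(4 − 1) = -3.9451971774
Shift from A(h/2): −0.0185496465.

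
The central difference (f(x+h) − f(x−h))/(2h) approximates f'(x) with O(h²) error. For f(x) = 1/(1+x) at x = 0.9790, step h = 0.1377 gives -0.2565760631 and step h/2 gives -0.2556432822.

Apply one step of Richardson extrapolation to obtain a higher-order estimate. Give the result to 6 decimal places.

Method order is 2; weight 2^2 = 4.
Top: 4(-0.2556432822) − (-0.2565760631) = -0.7659970657
Denominator 4 − 1 = 3.
Result: -0.2553323552

-0.255332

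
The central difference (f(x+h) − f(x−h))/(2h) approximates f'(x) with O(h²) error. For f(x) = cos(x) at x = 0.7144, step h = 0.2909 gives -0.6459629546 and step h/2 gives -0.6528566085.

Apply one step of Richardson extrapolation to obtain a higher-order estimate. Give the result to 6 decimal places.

-0.655154

Method order is 2; weight 2^2 = 4.
Difference of the inputs: -0.6528566085 − (-0.6459629546) = -0.0068936539
Correction (A(h/2) − A(h))/(4 − 1) = (-0.0068936539)/3 = -0.0022978846
R = A(h/2) + (A(h/2) − A(h))/3 = -0.6528566085 − 0.0022978846 = -0.6551544931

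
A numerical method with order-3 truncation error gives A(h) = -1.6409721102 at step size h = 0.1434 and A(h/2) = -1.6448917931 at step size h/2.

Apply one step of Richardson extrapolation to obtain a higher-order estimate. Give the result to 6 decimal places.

Order 3 gives 2^r = 8 and 2^r − 1 = 7.
Difference of the inputs: -1.6448917931 − (-1.6409721102) = -0.0039196829
Divide by 2^3 − 1 = 7: (-0.0039196829)/7 = -0.0005599547
R = A(h/2) + (A(h/2) − A(h))/7 = -1.6448917931 − 0.0005599547 = -1.6454517478

-1.645452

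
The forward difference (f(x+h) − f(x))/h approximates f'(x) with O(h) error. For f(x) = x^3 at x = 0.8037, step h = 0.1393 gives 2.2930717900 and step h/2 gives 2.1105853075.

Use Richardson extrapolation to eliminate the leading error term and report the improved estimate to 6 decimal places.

1.928099

Error is O(h^1); halving h shrinks it by 2^1 = 2.
2 × 2.1105853075 = 4.2211706150; subtract 2.2930717900 → 1.9280988250
Denominator 2 − 1 = 1.
Result: 1.9280988250
Shift from A(h/2): −0.1824864825.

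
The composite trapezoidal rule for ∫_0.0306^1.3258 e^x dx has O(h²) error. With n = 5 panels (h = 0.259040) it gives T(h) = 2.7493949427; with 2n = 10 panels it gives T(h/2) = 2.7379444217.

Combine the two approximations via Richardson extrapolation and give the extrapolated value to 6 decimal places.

2.734128

r = 2: numerator weight 4, denominator 3.
Numerator 4 × A(h/2) − A(h) = 4 × 2.7379444217 − 2.7493949427 = 8.2023827441
R = 8.2023827441/3 = 2.7341275814
Gap between inputs: 1.145e-02; correction applied: −0.0038168403.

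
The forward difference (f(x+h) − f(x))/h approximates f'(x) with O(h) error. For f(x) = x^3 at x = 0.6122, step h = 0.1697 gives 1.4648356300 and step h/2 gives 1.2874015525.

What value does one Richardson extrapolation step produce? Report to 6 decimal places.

r = 1: numerator weight 2, denominator 1.
Numerator 2*A(h/2) − A(h) = 2*1.2874015525 − 1.4648356300 = 1.1099674750
Divide by 2^1 − 1 = 1.
Extrapolated: 1.1099674750 / 1 = 1.1099674750
Shift from A(h/2): −0.1774340775.

1.109967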